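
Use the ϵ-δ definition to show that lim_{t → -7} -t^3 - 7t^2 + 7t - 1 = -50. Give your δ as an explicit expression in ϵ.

Fix ϵ > 0. We want δ > 0 such that 0 < |t + 7| < δ implies |(-t^3 - 7t^2 + 7t - 1) + 50| < ϵ.
(-t^3 - 7t^2 + 7t - 1) + 50 = -t^3 - 7t^2 + 7t + 49 = (t + 7)(-t^2 + 7).
So |(-t^3 - 7t^2 + 7t - 1) + 50| = |t + 7|·|-t^2 + 7|.
Assume first that |t + 7| < 1, so |t| < 8. Then |-t^2 + 7| ≤ 8^2 + 7 = 71.
Hence |(-t^3 - 7t^2 + 7t - 1) + 50| ≤ 71|t + 7| < ϵ provided |t + 7| < ϵ/71.
Take δ = min(1, ϵ/71). Then 0 < |t + 7| < δ gives both |t + 7| < 1 and |t + 7| < ϵ/71, so |(-t^3 - 7t^2 + 7t - 1) + 50| < ϵ.

δ = min(1, ϵ/71)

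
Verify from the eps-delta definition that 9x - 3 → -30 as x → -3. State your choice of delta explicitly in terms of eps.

delta = eps/9

Let eps > 0 be given. We need delta > 0 so that 0 < |x + 3| < delta implies |(9x - 3) + 30| < eps.
|(9x - 3) + 30| = |9x + 27| = 9|x + 3|.
Thus it suffices that |x + 3| < eps/9.
Choosing delta = eps/9 gives |(9x - 3) + 30| = 9|x + 3| < eps whenever |x + 3| < delta.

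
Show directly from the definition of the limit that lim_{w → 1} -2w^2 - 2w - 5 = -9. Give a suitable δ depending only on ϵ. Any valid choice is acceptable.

δ = min(2, ϵ/10)

Suppose ϵ > 0. We want δ > 0 such that 0 < |w − 1| < δ implies |(-2w^2 - 2w - 5) + 9| < ϵ.
(-2w^2 - 2w - 5) + 9 = -2w^2 - 2w + 4 = (w − 1)(-2w - 4).
So |(-2w^2 - 2w - 5) + 9| = |w − 1|·|-2w - 4|.
Require δ ≤ 2. Then |w − 1| < 2 gives |w| < 3, and by the triangle inequality |-2w - 4| ≤ 2·3 + 4 = 10.
Hence |(-2w^2 - 2w - 5) + 9| ≤ 10|w − 1| < ϵ provided |w − 1| < ϵ/10.
Choosing δ = min(2, ϵ/10) ensures both conditions, hence |(-2w^2 - 2w - 5) + 9| < ϵ.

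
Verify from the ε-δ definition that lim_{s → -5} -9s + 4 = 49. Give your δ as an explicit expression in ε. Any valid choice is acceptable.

δ = ε/9

Fix ε > 0. We need δ > 0 so that 0 < |s + 5| < δ implies |(-9s + 4) − 49| < ε.
|(-9s + 4) − 49| = |-9s - 45| = 9|s + 5|.
Thus it suffices that |s + 5| < ε/9.
Choosing δ = ε/9 gives |(-9s + 4) − 49| = 9|s + 5| < ε whenever |s + 5| < δ.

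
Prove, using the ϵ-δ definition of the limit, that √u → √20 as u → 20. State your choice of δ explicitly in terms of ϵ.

Suppose ϵ > 0. We want δ > 0 such that 0 < |u − 20| < δ implies |√u − √20| < ϵ.
Rationalise: √u − √20 = (u − 20)/(√u + √20), so |√u − √20| = |u − 20|/(√u + √20).
Restrict δ ≤ 20 so that |u − 20| < 20 forces u > 0, and then √u + √20 > √20.
Hence |√u − √20| < |u − 20|/√20, which is < ϵ once |u − 20| < √20·ϵ.
Take δ = min(20, √20·ϵ). If 0 < |u − 20| < δ then u > 0 and |√u − √20| < |u − 20|/√20 < ϵ.

δ = min(20, √20·ϵ)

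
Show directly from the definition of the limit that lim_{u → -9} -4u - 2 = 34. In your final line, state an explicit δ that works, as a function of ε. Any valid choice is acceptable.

δ = ε/4

Let ε > 0. We need δ > 0 so that 0 < |u + 9| < δ implies |(-4u - 2) − 34| < ε.
|(-4u - 2) − 34| = |-4u - 36| = 4|u + 9|.
So 4|u + 9| < ε exactly when |u + 9| < ε/4.
Choosing δ = ε/4 gives |(-4u - 2) − 34| = 4|u + 9| < ε whenever |u + 9| < δ.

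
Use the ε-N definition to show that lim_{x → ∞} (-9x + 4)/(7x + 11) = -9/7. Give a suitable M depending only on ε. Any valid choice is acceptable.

M = (127/49)/ε

Let ε > 0 be given. We seek M > 0 such that x > M implies |(-9x + 4)/(7x + 11) + 9/7| < ε.
(-9x + 4)/(7x + 11) + 9/7 = (7(-9x + 4) − (-9)(7x + 11)) / (7(7x + 11)) = 127/(7(7x + 11)).
For x > 0 we have 7x + 11 > 7x, so |(-9x + 4)/(7x + 11) + 9/7| = 127/(7(7x + 11)) < 127/(7·7x) = (127/49)/x.
Thus |(-9x + 4)/(7x + 11) + 9/7| < ε whenever x > (127/49)/ε.
Take M = (127/49)/ε. If x > M then |(-9x + 4)/(7x + 11) + 9/7| < (127/49)/x < ε.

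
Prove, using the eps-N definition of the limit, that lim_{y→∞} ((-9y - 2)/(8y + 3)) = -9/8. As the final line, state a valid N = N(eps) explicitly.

N = (11/64)/eps

Let eps > 0 be given. We seek N > 0 such that y > N implies |(-9y - 2)/(8y + 3) + 9/8| < eps.
(-9y - 2)/(8y + 3) + 9/8 = (8(-9y - 2) − (-9)(8y + 3)) / (8(8y + 3)) = 11/(8(8y + 3)).
For y > 0 we have 8y + 3 > 8y, so |(-9y - 2)/(8y + 3) + 9/8| = 11/(8(8y + 3)) < 11/(8·8y) = (11/64)/y.
Thus |(-9y - 2)/(8y + 3) + 9/8| < eps whenever y > (11/64)/eps.
Take N = (11/64)/eps. If y > N then |(-9y - 2)/(8y + 3) + 9/8| < (11/64)/y < eps.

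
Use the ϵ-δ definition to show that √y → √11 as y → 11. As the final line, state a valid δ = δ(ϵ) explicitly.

δ = min(11, √11·ϵ)

Suppose ϵ > 0. We want δ > 0 such that 0 < |y − 11| < δ implies |√y − √11| < ϵ.
Rationalise: √y − √11 = (y − 11)/(√y + √11), so |√y − √11| = |y − 11|/(√y + √11).
Restrict δ ≤ 11 so that |y − 11| < 11 forces y > 0, and then √y + √11 > √11.
Hence |√y − √11| < |y − 11|/√11, which is < ϵ once |y − 11| < √11·ϵ.
Take δ = min(11, √11·ϵ). If 0 < |y − 11| < δ then y > 0 and |√y − √11| < |y − 11|/√11 < ϵ.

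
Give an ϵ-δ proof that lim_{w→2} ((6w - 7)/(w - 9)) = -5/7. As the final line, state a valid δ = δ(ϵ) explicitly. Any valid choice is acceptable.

δ = min(7/2, (49/94)ϵ)

Fix ϵ > 0. We want δ > 0 with 0 < |w − 2| < δ ⇒ |(6w - 7)/(w - 9) + 5/7| < ϵ.
Combining over a common denominator, (6w - 7)/(w - 9) + 5/7 = [(6w - 7)·(-7) − 5·(w - 9)] / [(-7)·(w - 9)] = -47(w − 2) / ((-7)(w - 9)).
So |(6w - 7)/(w - 9) + 5/7| = 47|w − 2| / (7·|w − 9|).
Restrict δ ≤ 7/2. Then |w − 2| < 7/2 gives |w − 9| = |(w − 2) + (-7)| ≥ 7 − 7/2 = 7/2.
Hence |(6w - 7)/(w - 9) + 5/7| < 47|w − 2|/(7·(7/2)) = (94/49)|w − 2|, which is < ϵ once |w − 2| < (49/94)ϵ.
Take δ = min(7/2, (49/94)ϵ). Then 0 < |w − 2| < δ forces both bounds, so |(6w - 7)/(w - 9) + 5/7| < ϵ.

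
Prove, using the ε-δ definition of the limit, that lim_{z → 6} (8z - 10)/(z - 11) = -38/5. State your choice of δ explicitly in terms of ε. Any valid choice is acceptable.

Fix ε > 0. We want δ > 0 with 0 < |z − 6| < δ ⇒ |(8z - 10)/(z - 11) + 38/5| < ε.
Combining over a common denominator, (8z - 10)/(z - 11) + 38/5 = [(8z - 10)·(-5) − 38·(z - 11)] / [(-5)·(z - 11)] = -78(z − 6) / ((-5)(z - 11)).
So |(8z - 10)/(z - 11) + 38/5| = 78|z − 6| / (5·|z − 11|).
Require δ ≤ 5/2, so |z − 11| ≥ |-5| − |z − 6| > 5 − 5/2 = 5/2.
Hence |(8z - 10)/(z - 11) + 38/5| < 78|z − 6|/(5·(5/2)) = (156/25)|z − 6|, which is < ε once |z − 6| < (25/156)ε.
Take δ = min(5/2, (25/156)ε). Then 0 < |z − 6| < δ forces both bounds, so |(8z - 10)/(z - 11) + 38/5| < ε.

δ = min(5/2, (25/156)ε)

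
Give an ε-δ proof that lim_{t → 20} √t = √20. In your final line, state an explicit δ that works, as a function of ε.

Suppose ε > 0. We want δ > 0 such that 0 < |t − 20| < δ implies |√t − √20| < ε.
Rationalise: √t − √20 = (t − 20)/(√t + √20), so |√t − √20| = |t − 20|/(√t + √20).
Restrict δ ≤ 20 so that |t − 20| < 20 forces t > 0, and then √t + √20 > √20.
Hence |√t − √20| < |t − 20|/√20, which is < ε once |t − 20| < √20·ε.
Take δ = min(20, √20·ε). If 0 < |t − 20| < δ then t > 0 and |√t − √20| < |t − 20|/√20 < ε.

δ = min(20, √20·ε)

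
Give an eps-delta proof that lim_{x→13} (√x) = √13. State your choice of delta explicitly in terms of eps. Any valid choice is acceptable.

Let eps > 0. We want delta > 0 such that 0 < |x − 13| < delta implies |√x − √13| < eps.
Rationalise: √x − √13 = (x − 13)/(√x + √13), so |√x − √13| = |x − 13|/(√x + √13).
Restrict delta ≤ 13 so that |x − 13| < 13 forces x > 0, and then √x + √13 > √13.
Hence |√x − √13| < |x − 13|/√13, which is < eps once |x − 13| < √13·eps.
Take delta = min(13, √13·eps). If 0 < |x − 13| < delta then x > 0 and |√x − √13| < |x − 13|/√13 < eps.

delta = min(13, √13·eps)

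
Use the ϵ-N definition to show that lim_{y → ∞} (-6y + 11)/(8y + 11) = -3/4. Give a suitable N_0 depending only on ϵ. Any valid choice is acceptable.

Suppose ϵ > 0. We seek N_0 > 0 such that y > N_0 implies |(-6y + 11)/(8y + 11) + 3/4| < ϵ.
(-6y + 11)/(8y + 11) + 3/4 = (8(-6y + 11) − (-6)(8y + 11)) / (8(8y + 11)) = 154/(8(8y + 11)).
For y > 0 we have 8y + 11 > 8y, so |(-6y + 11)/(8y + 11) + 3/4| = 154/(8(8y + 11)) < 154/(8·8y) = (77/32)/y.
Thus |(-6y + 11)/(8y + 11) + 3/4| < ϵ whenever y > (77/32)/ϵ.
Take N_0 = (77/32)/ϵ. If y > N_0 then |(-6y + 11)/(8y + 11) + 3/4| < (77/32)/y < ϵ.

N_0 = (77/32)/ϵ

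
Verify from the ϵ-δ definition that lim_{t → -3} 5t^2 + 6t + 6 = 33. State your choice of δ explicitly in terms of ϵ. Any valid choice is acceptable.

Let ϵ > 0 be given. We want δ > 0 such that 0 < |t + 3| < δ implies |(5t^2 + 6t + 6) − 33| < ϵ.
(5t^2 + 6t + 6) − 33 = 5t^2 + 6t - 27 = (t + 3)(5t - 9).
So |(5t^2 + 6t + 6) − 33| = |t + 3|·|5t - 9|.
Require δ ≤ 1. Then |t + 3| < 1 gives |t| < 4, and by the triangle inequality |5t - 9| ≤ 5·4 + 9 = 29.
Hence |(5t^2 + 6t + 6) − 33| ≤ 29|t + 3| < ϵ provided |t + 3| < ϵ/29.
Take δ = min(1, ϵ/29). Then 0 < |t + 3| < δ gives both |t + 3| < 1 and |t + 3| < ϵ/29, so |(5t^2 + 6t + 6) − 33| < ϵ.

δ = min(1, ϵ/29)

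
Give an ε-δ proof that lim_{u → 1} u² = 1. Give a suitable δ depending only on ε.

δ = min(2, ε/4)

Suppose ε > 0. We seek δ > 0 with 0 < |u − 1| < δ ⇒ |u² − 1| < ε.
Factor: u² − 1 = (u − 1)(u + 1), so |u² − 1| = |u − 1|·|u + 1|.
Impose δ ≤ 2 so that |u| < 3; then |u + 1| ≤ 4.
Hence |u² − 1| ≤ 4|u − 1|, which is < ε once |u − 1| < ε/4.
Take δ = min(2, ε/4). If 0 < |u − 1| < δ then both bounds hold and |u² − 1| ≤ 4|u − 1| < 4·(ε/4) = ε.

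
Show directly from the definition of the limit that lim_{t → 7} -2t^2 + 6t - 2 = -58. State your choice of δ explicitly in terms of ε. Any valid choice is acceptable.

Let ε > 0. We want δ > 0 such that 0 < |t − 7| < δ implies |(-2t^2 + 6t - 2) + 58| < ε.
(-2t^2 + 6t - 2) + 58 = -2t^2 + 6t + 56 = (t − 7)(-2t - 8).
So |(-2t^2 + 6t - 2) + 58| = |t − 7|·|-2t - 8|.
Assume first that |t − 7| < 2, so |t| < 9. Then |-2t - 8| ≤ 2·9 + 8 = 26.
Hence |(-2t^2 + 6t - 2) + 58| ≤ 26|t − 7| < ε provided |t − 7| < ε/26.
Choosing δ = min(2, ε/26) ensures both conditions, hence |(-2t^2 + 6t - 2) + 58| < ε.

δ = min(2, ε/26)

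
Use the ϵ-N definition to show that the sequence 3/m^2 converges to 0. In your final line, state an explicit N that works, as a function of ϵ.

Fix ϵ > 0. For m ≥ 1, |3/m^2 − 0| = 3/m^2.
3/m^2 < ϵ ⇔ m^2 > 3/ϵ ⇔ m > (3/ϵ)^{1/2}.
Take N = (3/ϵ)^{1/2}. Then m > N implies 3/m^2 < ϵ.

N = (3/ϵ)^{1/2}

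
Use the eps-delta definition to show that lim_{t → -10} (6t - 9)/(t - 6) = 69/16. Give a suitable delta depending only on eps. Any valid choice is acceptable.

delta = min(8, (128/27)eps)

Let eps > 0 be given. We want delta > 0 with 0 < |t + 10| < delta ⇒ |(6t - 9)/(t - 6) − (69/16)| < eps.
Combining over a common denominator, (6t - 9)/(t - 6) − (69/16) = [(6t - 9)·(-16) − (-69)·(t - 6)] / [(-16)·(t - 6)] = -27(t + 10) / ((-16)(t - 6)).
So |(6t - 9)/(t - 6) − (69/16)| = 27|t + 10| / (16·|t − 6|).
Require delta ≤ 8, so |t − 6| ≥ |-16| − |t + 10| > 16 − 8 = 8.
Hence |(6t - 9)/(t - 6) − (69/16)| < 27|t + 10|/(16·8) = (27/128)|t + 10|, which is < eps once |t + 10| < (128/27)eps.
Take delta = min(8, (128/27)eps). Then 0 < |t + 10| < delta forces both bounds, so |(6t - 9)/(t - 6) − (69/16)| < eps.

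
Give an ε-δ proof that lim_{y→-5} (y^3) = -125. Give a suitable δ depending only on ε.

Suppose ε > 0. We seek δ > 0 with 0 < |y + 5| < δ ⇒ |y^3 + 125| < ε.
Factor: y^3 + 125 = (y + 5)(y^2 - 5y + 25), so |y^3 + 125| = |y + 5|·|y^2 - 5y + 25|.
Impose δ ≤ 2 so that |y| < 7; then |y^2 - 5y + 25| ≤ 109.
Hence |y^3 + 125| ≤ 109|y + 5|, which is < ε once |y + 5| < ε/109.
Take δ = min(2, ε/109). If 0 < |y + 5| < δ then both bounds hold and |y^3 + 125| ≤ 109|y + 5| < 109·(ε/109) = ε.

δ = min(2, ε/109)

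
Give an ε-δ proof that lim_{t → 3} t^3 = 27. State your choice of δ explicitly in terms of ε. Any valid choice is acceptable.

δ = min(1, ε/37)

Fix ε > 0. We seek δ > 0 with 0 < |t − 3| < δ ⇒ |t^3 − 27| < ε.
Factor: t^3 − 27 = (t − 3)(t^2 + 3t + 9), so |t^3 − 27| = |t − 3|·|t^2 + 3t + 9|.
Impose δ ≤ 1 so that |t| < 4; then |t^2 + 3t + 9| ≤ 37.
Hence |t^3 − 27| ≤ 37|t − 3|, which is < ε once |t − 3| < ε/37.
Take δ = min(1, ε/37). If 0 < |t − 3| < δ then both bounds hold and |t^3 − 27| ≤ 37|t − 3| < 37·(ε/37) = ε.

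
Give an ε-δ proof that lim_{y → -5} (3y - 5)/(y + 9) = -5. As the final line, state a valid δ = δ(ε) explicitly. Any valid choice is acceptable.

Let ε > 0 be given. We want δ > 0 with 0 < |y + 5| < δ ⇒ |(3y - 5)/(y + 9) + 5| < ε.
Combining over a common denominator, (3y - 5)/(y + 9) + 5 = [(3y - 5)·4 − (-20)·(y + 9)] / [4·(y + 9)] = 32(y + 5) / (4(y + 9)).
So |(3y - 5)/(y + 9) + 5| = 32|y + 5| / (4·|y + 9|).
Require δ ≤ 2, so |y + 9| ≥ |4| − |y + 5| > 4 − 2 = 2.
Hence |(3y - 5)/(y + 9) + 5| < 32|y + 5|/(4·2) = 4|y + 5|, which is < ε once |y + 5| < (1/4)ε.
Take δ = min(2, (1/4)ε). Then 0 < |y + 5| < δ forces both bounds, so |(3y - 5)/(y + 9) + 5| < ε.

δ = min(2, (1/4)ε)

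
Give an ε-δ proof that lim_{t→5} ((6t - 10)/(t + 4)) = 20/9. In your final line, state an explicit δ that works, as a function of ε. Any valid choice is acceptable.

Suppose ε > 0. We want δ > 0 with 0 < |t − 5| < δ ⇒ |(6t - 10)/(t + 4) − (20/9)| < ε.
Combining over a common denominator, (6t - 10)/(t + 4) − (20/9) = [(6t - 10)·9 − 20·(t + 4)] / [9·(t + 4)] = 34(t − 5) / (9(t + 4)).
So |(6t - 10)/(t + 4) − (20/9)| = 34|t − 5| / (9·|t + 4|).
Require δ ≤ 9/2, so |t + 4| ≥ |9| − |t − 5| > 9 − 9/2 = 9/2.
Hence |(6t - 10)/(t + 4) − (20/9)| < 34|t − 5|/(9·(9/2)) = (68/81)|t − 5|, which is < ε once |t − 5| < (81/68)ε.
Take δ = min(9/2, (81/68)ε). Then 0 < |t − 5| < δ forces both bounds, so |(6t - 10)/(t + 4) − (20/9)| < ε.

δ = min(9/2, (81/68)ε)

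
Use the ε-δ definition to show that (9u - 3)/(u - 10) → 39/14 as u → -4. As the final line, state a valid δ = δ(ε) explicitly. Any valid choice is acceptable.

δ = min(7, (98/87)ε)

Let ε > 0 be given. We want δ > 0 with 0 < |u + 4| < δ ⇒ |(9u - 3)/(u - 10) − (39/14)| < ε.
Combining over a common denominator, (9u - 3)/(u - 10) − (39/14) = [(9u - 3)·(-14) − (-39)·(u - 10)] / [(-14)·(u - 10)] = -87(u + 4) / ((-14)(u - 10)).
So |(9u - 3)/(u - 10) − (39/14)| = 87|u + 4| / (14·|u − 10|).
Require δ ≤ 7, so |u − 10| ≥ |-14| − |u + 4| > 14 − 7 = 7.
Hence |(9u - 3)/(u - 10) − (39/14)| < 87|u + 4|/(14·7) = (87/98)|u + 4|, which is < ε once |u + 4| < (98/87)ε.
Take δ = min(7, (98/87)ε). Then 0 < |u + 4| < δ forces both bounds, so |(9u - 3)/(u - 10) − (39/14)| < ε.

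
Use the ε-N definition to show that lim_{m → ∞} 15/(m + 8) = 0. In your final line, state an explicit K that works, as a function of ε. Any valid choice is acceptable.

Fix ε > 0. For m ≥ 1, |15/(m + 8) − 0| = 15/(m + 8) ≤ 15/m.
We need 15/m < ε, i.e. m > 15/ε.
Take K = 15/ε. If m > K then |15/(m + 8)| ≤ 15/m < ε.

K = 15/ε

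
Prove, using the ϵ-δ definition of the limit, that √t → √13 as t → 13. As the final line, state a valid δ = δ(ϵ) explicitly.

Let ϵ > 0 be given. We want δ > 0 such that 0 < |t − 13| < δ implies |√t − √13| < ϵ.
Multiplying by the conjugate, |√t − √13| = |t − 13|/(√t + √13).
Restrict δ ≤ 13 so that |t − 13| < 13 forces t > 0, and then √t + √13 > √13.
Hence |√t − √13| < |t − 13|/√13, which is < ϵ once |t − 13| < √13·ϵ.
Take δ = min(13, √13·ϵ). If 0 < |t − 13| < δ then t > 0 and |√t − √13| < |t − 13|/√13 < ϵ.

δ = min(13, √13·ϵ)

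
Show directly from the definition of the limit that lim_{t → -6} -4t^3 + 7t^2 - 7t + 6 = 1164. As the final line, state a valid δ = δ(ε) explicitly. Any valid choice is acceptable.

Let ε > 0 be given. We want δ > 0 such that 0 < |t + 6| < δ implies |(-4t^3 + 7t^2 - 7t + 6) − 1164| < ε.
(-4t^3 + 7t^2 - 7t + 6) − 1164 = -4t^3 + 7t^2 - 7t - 1158 = (t + 6)(-4t^2 + 31t - 193).
So |(-4t^3 + 7t^2 - 7t + 6) − 1164| = |t + 6|·|-4t^2 + 31t - 193|.
Assume first that |t + 6| < 2, so |t| < 8. Then |-4t^2 + 31t - 193| ≤ 4·8^2 + 31·8 + 193 = 697.
Hence |(-4t^3 + 7t^2 - 7t + 6) − 1164| ≤ 697|t + 6| < ε provided |t + 6| < ε/697.
Take δ = min(2, ε/697). Then 0 < |t + 6| < δ gives both |t + 6| < 2 and |t + 6| < ε/697, so |(-4t^3 + 7t^2 - 7t + 6) − 1164| < ε.

δ = min(2, ε/697)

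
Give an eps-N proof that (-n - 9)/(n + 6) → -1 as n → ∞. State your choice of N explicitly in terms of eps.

N = 3/eps

Suppose eps > 0. For n ≥ 1, |(-n - 9)/(n + 6) + 1| = |-3|/((n + 6)) = 3/((n + 6)).
Since n + 6 ≥ n for n ≥ 1, this is ≤ 3/(n) = 3/n.
So |(-n - 9)/(n + 6) + 1| < eps whenever n > 3/eps.
Take N = 3/eps. If n > N then |(-n - 9)/(n + 6) + 1| ≤ 3/n < eps.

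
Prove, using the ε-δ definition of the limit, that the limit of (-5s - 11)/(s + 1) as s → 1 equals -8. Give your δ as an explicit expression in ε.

Suppose ε > 0. We want δ > 0 with 0 < |s − 1| < δ ⇒ |(-5s - 11)/(s + 1) + 8| < ε.
Combining over a common denominator, (-5s - 11)/(s + 1) + 8 = [(-5s - 11)·2 − (-16)·(s + 1)] / [2·(s + 1)] = 6(s − 1) / (2(s + 1)).
So |(-5s - 11)/(s + 1) + 8| = 6|s − 1| / (2·|s + 1|).
Require δ ≤ 1, so |s + 1| ≥ |2| − |s − 1| > 2 − 1 = 1.
Hence |(-5s - 11)/(s + 1) + 8| < 6|s − 1|/(2·1) = 3|s − 1|, which is < ε once |s − 1| < (1/3)ε.
Take δ = min(1, (1/3)ε). Then 0 < |s − 1| < δ forces both bounds, so |(-5s - 11)/(s + 1) + 8| < ε.

δ = min(1, (1/3)ε)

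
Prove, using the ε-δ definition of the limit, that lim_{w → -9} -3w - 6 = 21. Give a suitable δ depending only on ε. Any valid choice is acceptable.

δ = ε/3

Fix ε > 0. We need δ > 0 so that 0 < |w + 9| < δ implies |(-3w - 6) − 21| < ε.
Since (-3w - 6) − 21 = -3(w + 9), we have |(-3w - 6) − 21| = 3|w + 9|.
So 3|w + 9| < ε exactly when |w + 9| < ε/3.
Choosing δ = ε/3 gives |(-3w - 6) − 21| = 3|w + 9| < ε whenever |w + 9| < δ.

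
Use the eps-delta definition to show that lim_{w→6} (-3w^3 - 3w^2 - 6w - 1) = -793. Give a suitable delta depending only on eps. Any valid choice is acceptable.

Let eps > 0 be given. We want delta > 0 such that 0 < |w − 6| < delta implies |(-3w^3 - 3w^2 - 6w - 1) + 793| < eps.
(-3w^3 - 3w^2 - 6w - 1) + 793 = -3w^3 - 3w^2 - 6w + 792 = (w − 6)(-3w^2 - 21w - 132).
So |(-3w^3 - 3w^2 - 6w - 1) + 793| = |w − 6|·|-3w^2 - 21w - 132|.
Require delta ≤ 1. Then |w − 6| < 1 gives |w| < 7, and by the triangle inequality |-3w^2 - 21w - 132| ≤ 3·7^2 + 21·7 + 132 = 426.
Hence |(-3w^3 - 3w^2 - 6w - 1) + 793| ≤ 426|w − 6| < eps provided |w − 6| < eps/426.
Choosing delta = min(1, eps/426) ensures both conditions, hence |(-3w^3 - 3w^2 - 6w - 1) + 793| < eps.

delta = min(1, eps/426)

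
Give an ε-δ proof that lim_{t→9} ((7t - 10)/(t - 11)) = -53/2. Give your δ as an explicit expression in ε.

δ = min(1, (2/67)ε)

Fix ε > 0. We want δ > 0 with 0 < |t − 9| < δ ⇒ |(7t - 10)/(t - 11) + 53/2| < ε.
Combining over a common denominator, (7t - 10)/(t - 11) + 53/2 = [(7t - 10)·(-2) − 53·(t - 11)] / [(-2)·(t - 11)] = -67(t − 9) / ((-2)(t - 11)).
So |(7t - 10)/(t - 11) + 53/2| = 67|t − 9| / (2·|t − 11|).
Require δ ≤ 1, so |t − 11| ≥ |-2| − |t − 9| > 2 − 1 = 1.
Hence |(7t - 10)/(t - 11) + 53/2| < 67|t − 9|/(2·1) = (67/2)|t − 9|, which is < ε once |t − 9| < (2/67)ε.
Take δ = min(1, (2/67)ε). Then 0 < |t − 9| < δ forces both bounds, so |(7t - 10)/(t - 11) + 53/2| < ε.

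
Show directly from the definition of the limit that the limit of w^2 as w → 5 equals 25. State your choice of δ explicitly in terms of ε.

Let ε > 0. We seek δ > 0 with 0 < |w − 5| < δ ⇒ |w^2 − 25| < ε.
Factor: w^2 − 25 = (w − 5)(w + 5), so |w^2 − 25| = |w − 5|·|w + 5|.
Impose δ ≤ 2 so that |w| < 7; then |w + 5| ≤ 12.
Hence |w^2 − 25| ≤ 12|w − 5|, which is < ε once |w − 5| < ε/12.
Take δ = min(2, ε/12). If 0 < |w − 5| < δ then both bounds hold and |w^2 − 25| ≤ 12|w − 5| < 12·(ε/12) = ε.

δ = min(2, ε/12)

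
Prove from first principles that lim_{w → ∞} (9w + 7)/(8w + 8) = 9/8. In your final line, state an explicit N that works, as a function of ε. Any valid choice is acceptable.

Let ε > 0. We seek N > 0 such that w > N implies |(9w + 7)/(8w + 8) − (9/8)| < ε.
(9w + 7)/(8w + 8) − (9/8) = (8(9w + 7) − 9(8w + 8)) / (8(8w + 8)) = -16/(8(8w + 8)).
For w > 0 we have 8w + 8 > 8w, so |(9w + 7)/(8w + 8) − (9/8)| = 16/(8(8w + 8)) < 16/(8·8w) = (1/4)/w.
Thus |(9w + 7)/(8w + 8) − (9/8)| < ε whenever w > (1/4)/ε.
Take N = (1/4)/ε. If w > N then |(9w + 7)/(8w + 8) − (9/8)| < (1/4)/w < ε.

N = (1/4)/ε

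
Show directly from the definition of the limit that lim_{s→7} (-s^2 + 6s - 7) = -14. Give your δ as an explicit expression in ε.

Fix ε > 0. We want δ > 0 such that 0 < |s − 7| < δ implies |(-s^2 + 6s - 7) + 14| < ε.
(-s^2 + 6s - 7) + 14 = -s^2 + 6s + 7 = (s − 7)(-s - 1).
So |(-s^2 + 6s - 7) + 14| = |s − 7|·|-s - 1|.
Require δ ≤ 1. Then |s − 7| < 1 gives |s| < 8, and by the triangle inequality |-s - 1| ≤ 8 + 1 = 9.
Hence |(-s^2 + 6s - 7) + 14| ≤ 9|s − 7| < ε provided |s − 7| < ε/9.
Choosing δ = min(1, ε/9) ensures both conditions, hence |(-s^2 + 6s - 7) + 14| < ε.

δ = min(1, ε/9)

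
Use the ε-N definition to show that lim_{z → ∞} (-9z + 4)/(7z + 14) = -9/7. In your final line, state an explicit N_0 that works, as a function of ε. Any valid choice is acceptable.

Let ε > 0. We seek N_0 > 0 such that z > N_0 implies |(-9z + 4)/(7z + 14) + 9/7| < ε.
(-9z + 4)/(7z + 14) + 9/7 = (7(-9z + 4) − (-9)(7z + 14)) / (7(7z + 14)) = 154/(7(7z + 14)).
For z > 0 we have 7z + 14 > 7z, so |(-9z + 4)/(7z + 14) + 9/7| = 154/(7(7z + 14)) < 154/(7·7z) = (22/7)/z.
Thus |(-9z + 4)/(7z + 14) + 9/7| < ε whenever z > (22/7)/ε.
Take N_0 = (22/7)/ε. If z > N_0 then |(-9z + 4)/(7z + 14) + 9/7| < (22/7)/z < ε.

N_0 = (22/7)/ε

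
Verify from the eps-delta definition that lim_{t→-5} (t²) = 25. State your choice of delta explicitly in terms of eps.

Fix eps > 0. We seek delta > 0 with 0 < |t + 5| < delta ⇒ |t² − 25| < eps.
Factor: t² − 25 = (t + 5)(t - 5), so |t² − 25| = |t + 5|·|t - 5|.
Impose delta ≤ 1 so that |t| < 6; then |t - 5| ≤ 11.
Hence |t² − 25| ≤ 11|t + 5|, which is < eps once |t + 5| < eps/11.
Take delta = min(1, eps/11). If 0 < |t + 5| < delta then both bounds hold and |t² − 25| ≤ 11|t + 5| < 11·(eps/11) = eps.

delta = min(1, eps/11)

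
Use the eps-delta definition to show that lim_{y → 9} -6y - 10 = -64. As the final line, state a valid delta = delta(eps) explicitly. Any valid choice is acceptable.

delta = eps/6

Fix eps > 0. We need delta > 0 so that 0 < |y − 9| < delta implies |(-6y - 10) + 64| < eps.
Since (-6y - 10) + 64 = -6(y − 9), we have |(-6y - 10) + 64| = 6|y − 9|.
Thus it suffices that |y − 9| < eps/6.
Choosing delta = eps/6 gives |(-6y - 10) + 64| = 6|y − 9| < eps whenever |y − 9| < delta.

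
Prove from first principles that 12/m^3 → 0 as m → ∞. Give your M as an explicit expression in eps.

M = (12/eps)^{1/3}

Fix eps > 0. For m ≥ 1, |12/m^3 − 0| = 12/m^3.
12/m^3 < eps ⇔ m^3 > 12/eps ⇔ m > (12/eps)^{1/3}.
Take M = (12/eps)^{1/3}. Then m > M implies 12/m^3 < eps.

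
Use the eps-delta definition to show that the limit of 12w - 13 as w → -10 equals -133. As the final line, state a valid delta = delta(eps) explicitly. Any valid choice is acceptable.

delta = eps/12

Suppose eps > 0. We need delta > 0 so that 0 < |w + 10| < delta implies |(12w - 13) + 133| < eps.
Since (12w - 13) + 133 = 12(w + 10), we have |(12w - 13) + 133| = 12|w + 10|.
Thus it suffices that |w + 10| < eps/12.
Choosing delta = eps/12 gives |(12w - 13) + 133| = 12|w + 10| < eps whenever |w + 10| < delta.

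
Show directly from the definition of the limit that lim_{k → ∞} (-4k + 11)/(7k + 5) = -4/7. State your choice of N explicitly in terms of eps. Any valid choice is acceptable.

Fix eps > 0. For k ≥ 1, |(-4k + 11)/(7k + 5) + 4/7| = |97|/(7(7k + 5)) = 97/(7(7k + 5)).
Since 7k + 5 ≥ 7k for k ≥ 1, this is ≤ 97/(7·7k) = (97/49)/k.
So |(-4k + 11)/(7k + 5) + 4/7| < eps whenever k > (97/49)/eps.
Take N = (97/49)/eps. If k > N then |(-4k + 11)/(7k + 5) + 4/7| ≤ (97/49)/k < eps.

N = (97/49)/eps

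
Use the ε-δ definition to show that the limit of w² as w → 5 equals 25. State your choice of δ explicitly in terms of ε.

Fix ε > 0. We seek δ > 0 with 0 < |w − 5| < δ ⇒ |w² − 25| < ε.
Factor: w² − 25 = (w − 5)(w + 5), so |w² − 25| = |w − 5|·|w + 5|.
Impose δ ≤ 1 so that |w| < 6; then |w + 5| ≤ 11.
Hence |w² − 25| ≤ 11|w − 5|, which is < ε once |w − 5| < ε/11.
Take δ = min(1, ε/11). If 0 < |w − 5| < δ then both bounds hold and |w² − 25| ≤ 11|w − 5| < 11·(ε/11) = ε.

δ = min(1, ε/11)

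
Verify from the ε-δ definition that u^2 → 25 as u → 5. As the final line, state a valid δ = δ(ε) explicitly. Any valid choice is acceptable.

δ = min(2, ε/12)

Let ε > 0 be given. We seek δ > 0 with 0 < |u − 5| < δ ⇒ |u^2 − 25| < ε.
Factor: u^2 − 25 = (u − 5)(u + 5), so |u^2 − 25| = |u − 5|·|u + 5|.
Restrict δ ≤ 2. Then |u − 5| < 2 gives |u| < 7, so by the triangle inequality |u + 5| ≤ 7 + 5 = 12.
Hence |u^2 − 25| ≤ 12|u − 5|, which is < ε once |u − 5| < ε/12.
Take δ = min(2, ε/12). If 0 < |u − 5| < δ then both bounds hold and |u^2 − 25| ≤ 12|u − 5| < 12·(ε/12) = ε.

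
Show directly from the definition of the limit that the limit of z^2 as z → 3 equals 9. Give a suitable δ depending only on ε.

δ = min(1, ε/7)

Let ε > 0 be given. We seek δ > 0 with 0 < |z − 3| < δ ⇒ |z^2 − 9| < ε.
Factor: z^2 − 9 = (z − 3)(z + 3), so |z^2 − 9| = |z − 3|·|z + 3|.
Impose δ ≤ 1 so that |z| < 4; then |z + 3| ≤ 7.
Hence |z^2 − 9| ≤ 7|z − 3|, which is < ε once |z − 3| < ε/7.
Take δ = min(1, ε/7). If 0 < |z − 3| < δ then both bounds hold and |z^2 − 9| ≤ 7|z − 3| < 7·(ε/7) = ε.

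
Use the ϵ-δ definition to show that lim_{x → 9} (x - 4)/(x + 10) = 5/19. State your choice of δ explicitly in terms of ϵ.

Let ϵ > 0. We want δ > 0 with 0 < |x − 9| < δ ⇒ |(x - 4)/(x + 10) − (5/19)| < ϵ.
Combining over a common denominator, (x - 4)/(x + 10) − (5/19) = [(x - 4)·19 − 5·(x + 10)] / [19·(x + 10)] = 14(x − 9) / (19(x + 10)).
So |(x - 4)/(x + 10) − (5/19)| = 14|x − 9| / (19·|x + 10|).
Require δ ≤ 19/2, so |x + 10| ≥ |19| − |x − 9| > 19 − 19/2 = 19/2.
Hence |(x - 4)/(x + 10) − (5/19)| < 14|x − 9|/(19·(19/2)) = (28/361)|x − 9|, which is < ϵ once |x − 9| < (361/28)ϵ.
Take δ = min(19/2, (361/28)ϵ). Then 0 < |x − 9| < δ forces both bounds, so |(x - 4)/(x + 10) − (5/19)| < ϵ.

δ = min(19/2, (361/28)ϵ)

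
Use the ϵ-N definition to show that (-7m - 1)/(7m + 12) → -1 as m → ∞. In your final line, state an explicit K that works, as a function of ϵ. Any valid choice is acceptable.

Let ϵ > 0. For m ≥ 1, |(-7m - 1)/(7m + 12) + 1| = |77|/(7(7m + 12)) = 77/(7(7m + 12)).
Since 7m + 12 ≥ 7m for m ≥ 1, this is ≤ 77/(7·7m) = (11/7)/m.
So |(-7m - 1)/(7m + 12) + 1| < ϵ whenever m > (11/7)/ϵ.
Take K = (11/7)/ϵ. If m > K then |(-7m - 1)/(7m + 12) + 1| ≤ (11/7)/m < ϵ.

K = (11/7)/ϵ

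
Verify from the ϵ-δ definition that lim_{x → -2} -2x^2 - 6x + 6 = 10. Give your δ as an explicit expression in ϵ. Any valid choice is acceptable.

Let ϵ > 0. We want δ > 0 such that 0 < |x + 2| < δ implies |(-2x^2 - 6x + 6) − 10| < ϵ.
(-2x^2 - 6x + 6) − 10 = -2x^2 - 6x - 4 = (x + 2)(-2x - 2).
So |(-2x^2 - 6x + 6) − 10| = |x + 2|·|-2x - 2|.
Assume first that |x + 2| < 1, so |x| < 3. Then |-2x - 2| ≤ 2·3 + 2 = 8.
Hence |(-2x^2 - 6x + 6) − 10| ≤ 8|x + 2| < ϵ provided |x + 2| < ϵ/8.
Choosing δ = min(1, ϵ/8) ensures both conditions, hence |(-2x^2 - 6x + 6) − 10| < ϵ.

δ = min(1, ϵ/8)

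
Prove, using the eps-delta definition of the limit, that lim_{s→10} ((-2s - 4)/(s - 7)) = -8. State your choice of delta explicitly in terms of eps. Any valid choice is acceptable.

Fix eps > 0. We want delta > 0 with 0 < |s − 10| < delta ⇒ |(-2s - 4)/(s - 7) + 8| < eps.
Combining over a common denominator, (-2s - 4)/(s - 7) + 8 = [(-2s - 4)·3 − (-24)·(s - 7)] / [3·(s - 7)] = 18(s − 10) / (3(s - 7)).
So |(-2s - 4)/(s - 7) + 8| = 18|s − 10| / (3·|s − 7|).
Require delta ≤ 3/2, so |s − 7| ≥ |3| − |s − 10| > 3 − 3/2 = 3/2.
Hence |(-2s - 4)/(s - 7) + 8| < 18|s − 10|/(3·(3/2)) = 4|s − 10|, which is < eps once |s − 10| < (1/4)eps.
Take delta = min(3/2, (1/4)eps). Then 0 < |s − 10| < delta forces both bounds, so |(-2s - 4)/(s - 7) + 8| < eps.

delta = min(3/2, (1/4)eps)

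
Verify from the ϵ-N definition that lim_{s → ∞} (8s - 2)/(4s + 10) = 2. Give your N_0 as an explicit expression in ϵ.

Fix ϵ > 0. We seek N_0 > 0 such that s > N_0 implies |(8s - 2)/(4s + 10) − 2| < ϵ.
(8s - 2)/(4s + 10) − 2 = (4(8s - 2) − 8(4s + 10)) / (4(4s + 10)) = -88/(4(4s + 10)).
For s > 0 we have 4s + 10 > 4s, so |(8s - 2)/(4s + 10) − 2| = 88/(4(4s + 10)) < 88/(4·4s) = (11/2)/s.
Thus |(8s - 2)/(4s + 10) − 2| < ϵ whenever s > (11/2)/ϵ.
Take N_0 = (11/2)/ϵ. If s > N_0 then |(8s - 2)/(4s + 10) − 2| < (11/2)/s < ϵ.

N_0 = (11/2)/ϵ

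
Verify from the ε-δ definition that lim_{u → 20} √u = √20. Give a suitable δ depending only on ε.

δ = min(20, √20·ε)

Fix ε > 0. We want δ > 0 such that 0 < |u − 20| < δ implies |√u − √20| < ε.
Rationalise: √u − √20 = (u − 20)/(√u + √20), so |√u − √20| = |u − 20|/(√u + √20).
Restrict δ ≤ 20 so that |u − 20| < 20 forces u > 0, and then √u + √20 > √20.
Hence |√u − √20| < |u − 20|/√20, which is < ε once |u − 20| < √20·ε.
Take δ = min(20, √20·ε). If 0 < |u − 20| < δ then u > 0 and |√u − √20| < |u − 20|/√20 < ε.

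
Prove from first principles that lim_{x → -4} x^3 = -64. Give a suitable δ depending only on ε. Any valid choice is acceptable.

δ = min(2, ε/76)

Suppose ε > 0. We seek δ > 0 with 0 < |x + 4| < δ ⇒ |x^3 + 64| < ε.
Factor: x^3 + 64 = (x + 4)(x^2 - 4x + 16), so |x^3 + 64| = |x + 4|·|x^2 - 4x + 16|.
Impose δ ≤ 2 so that |x| < 6; then |x^2 - 4x + 16| ≤ 76.
Hence |x^3 + 64| ≤ 76|x + 4|, which is < ε once |x + 4| < ε/76.
Take δ = min(2, ε/76). If 0 < |x + 4| < δ then both bounds hold and |x^3 + 64| ≤ 76|x + 4| < 76·(ε/76) = ε.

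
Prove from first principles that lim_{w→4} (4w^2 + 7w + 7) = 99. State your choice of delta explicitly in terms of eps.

Suppose eps > 0. We want delta > 0 such that 0 < |w − 4| < delta implies |(4w^2 + 7w + 7) − 99| < eps.
(4w^2 + 7w + 7) − 99 = 4w^2 + 7w - 92 = (w − 4)(4w + 23).
So |(4w^2 + 7w + 7) − 99| = |w − 4|·|4w + 23|.
Require delta ≤ 1. Then |w − 4| < 1 gives |w| < 5, and by the triangle inequality |4w + 23| ≤ 4·5 + 23 = 43.
Hence |(4w^2 + 7w + 7) − 99| ≤ 43|w − 4| < eps provided |w − 4| < eps/43.
Take delta = min(1, eps/43). Then 0 < |w − 4| < delta gives both |w − 4| < 1 and |w − 4| < eps/43, so |(4w^2 + 7w + 7) − 99| < eps.

delta = min(1, eps/43)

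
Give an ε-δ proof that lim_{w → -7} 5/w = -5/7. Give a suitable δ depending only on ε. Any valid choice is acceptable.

δ = min(7/2, (49/10)ε)

Fix ε > 0. We seek δ > 0 such that 0 < |w + 7| < δ implies |5/w + 5/7| < ε.
|5/w + 5/7| = 5·|-7 − w|/(7·|w|) = 5|w + 7|/(7|w|).
Restrict δ ≤ 7/2. Then |w + 7| < 7/2 gives |w| > 7/2, so 7|w| > 49/2.
Then |5/w + 5/7| < 5|w + 7|/(49/2), which is < ε when |w + 7| < (49/10)ε.
Take δ = min(7/2, (49/10)ε). Then 0 < |w + 7| < δ gives both |w + 7| < 7/2 and |w + 7| < (49/10)ε, so |5/w + 5/7| < ε.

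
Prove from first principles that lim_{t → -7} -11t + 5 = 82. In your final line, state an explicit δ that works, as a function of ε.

δ = ε/11

Let ε > 0. We need δ > 0 so that 0 < |t + 7| < δ implies |(-11t + 5) − 82| < ε.
Since (-11t + 5) − 82 = -11(t + 7), we have |(-11t + 5) − 82| = 11|t + 7|.
So 11|t + 7| < ε exactly when |t + 7| < ε/11.
Choosing δ = ε/11 gives |(-11t + 5) − 82| = 11|t + 7| < ε whenever |t + 7| < δ.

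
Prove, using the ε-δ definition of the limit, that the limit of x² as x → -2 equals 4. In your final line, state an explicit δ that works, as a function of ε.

Let ε > 0 be given. We seek δ > 0 with 0 < |x + 2| < δ ⇒ |x² − 4| < ε.
Factor: x² − 4 = (x + 2)(x - 2), so |x² − 4| = |x + 2|·|x - 2|.
Impose δ ≤ 1 so that |x| < 3; then |x - 2| ≤ 5.
Hence |x² − 4| ≤ 5|x + 2|, which is < ε once |x + 2| < ε/5.
Take δ = min(1, ε/5). If 0 < |x + 2| < δ then both bounds hold and |x² − 4| ≤ 5|x + 2| < 5·(ε/5) = ε.

δ = min(1, ε/5)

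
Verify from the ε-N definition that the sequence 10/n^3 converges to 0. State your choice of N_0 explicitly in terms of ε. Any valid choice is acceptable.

N_0 = (10/ε)^{1/3}

Suppose ε > 0. For n ≥ 1, |10/n^3 − 0| = 10/n^3.
10/n^3 < ε ⇔ n^3 > 10/ε ⇔ n > (10/ε)^{1/3}.
Take N_0 = (10/ε)^{1/3}. Then n > N_0 implies 10/n^3 < ε.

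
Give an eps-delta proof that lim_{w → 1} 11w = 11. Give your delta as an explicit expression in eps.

delta = eps/11

Let eps > 0. We need delta > 0 so that 0 < |w − 1| < delta implies |(11w) − 11| < eps.
|(11w) − 11| = |11w - 11| = 11|w − 1|.
Thus it suffices that |w − 1| < eps/11.
Choosing delta = eps/11 gives |(11w) − 11| = 11|w − 1| < eps whenever |w − 1| < delta.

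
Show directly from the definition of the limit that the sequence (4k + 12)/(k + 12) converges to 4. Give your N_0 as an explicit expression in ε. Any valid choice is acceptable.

Fix ε > 0. For k ≥ 1, |(4k + 12)/(k + 12) − 4| = |-36|/((k + 12)) = 36/((k + 12)).
Since k + 12 ≥ k for k ≥ 1, this is ≤ 36/(k) = 36/k.
So |(4k + 12)/(k + 12) − 4| < ε whenever k > 36/ε.
Take N_0 = 36/ε. If k > N_0 then |(4k + 12)/(k + 12) − 4| ≤ 36/k < ε.

N_0 = 36/ε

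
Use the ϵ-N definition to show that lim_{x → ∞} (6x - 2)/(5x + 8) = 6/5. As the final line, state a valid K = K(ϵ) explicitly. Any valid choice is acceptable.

Suppose ϵ > 0. We seek K > 0 such that x > K implies |(6x - 2)/(5x + 8) − (6/5)| < ϵ.
(6x - 2)/(5x + 8) − (6/5) = (5(6x - 2) − 6(5x + 8)) / (5(5x + 8)) = -58/(5(5x + 8)).
For x > 0 we have 5x + 8 > 5x, so |(6x - 2)/(5x + 8) − (6/5)| = 58/(5(5x + 8)) < 58/(5·5x) = (58/25)/x.
Thus |(6x - 2)/(5x + 8) − (6/5)| < ϵ whenever x > (58/25)/ϵ.
Take K = (58/25)/ϵ. If x > K then |(6x - 2)/(5x + 8) − (6/5)| < (58/25)/x < ϵ.

K = (58/25)/ϵ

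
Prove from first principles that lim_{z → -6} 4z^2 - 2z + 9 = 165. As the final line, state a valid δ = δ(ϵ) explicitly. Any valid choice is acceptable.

Fix ϵ > 0. We want δ > 0 such that 0 < |z + 6| < δ implies |(4z^2 - 2z + 9) − 165| < ϵ.
(4z^2 - 2z + 9) − 165 = 4z^2 - 2z - 156 = (z + 6)(4z - 26).
So |(4z^2 - 2z + 9) − 165| = |z + 6|·|4z - 26|.
Assume first that |z + 6| < 1, so |z| < 7. Then |4z - 26| ≤ 4·7 + 26 = 54.
Hence |(4z^2 - 2z + 9) − 165| ≤ 54|z + 6| < ϵ provided |z + 6| < ϵ/54.
Choosing δ = min(1, ϵ/54) ensures both conditions, hence |(4z^2 - 2z + 9) − 165| < ϵ.

δ = min(1, ϵ/54)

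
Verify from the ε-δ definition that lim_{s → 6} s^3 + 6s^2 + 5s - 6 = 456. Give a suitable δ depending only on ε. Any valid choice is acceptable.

Fix ε > 0. We want δ > 0 such that 0 < |s − 6| < δ implies |(s^3 + 6s^2 + 5s - 6) − 456| < ε.
(s^3 + 6s^2 + 5s - 6) − 456 = s^3 + 6s^2 + 5s - 462 = (s − 6)(s^2 + 12s + 77).
So |(s^3 + 6s^2 + 5s - 6) − 456| = |s − 6|·|s^2 + 12s + 77|.
Require δ ≤ 1. Then |s − 6| < 1 gives |s| < 7, and by the triangle inequality |s^2 + 12s + 77| ≤ 7^2 + 12·7 + 77 = 210.
Hence |(s^3 + 6s^2 + 5s - 6) − 456| ≤ 210|s − 6| < ε provided |s − 6| < ε/210.
Take δ = min(1, ε/210). Then 0 < |s − 6| < δ gives both |s − 6| < 1 and |s − 6| < ε/210, so |(s^3 + 6s^2 + 5s - 6) − 456| < ε.

δ = min(1, ε/210)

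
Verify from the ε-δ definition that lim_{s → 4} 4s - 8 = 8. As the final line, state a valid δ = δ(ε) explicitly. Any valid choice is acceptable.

δ = ε/4

Let ε > 0 be given. We need δ > 0 so that 0 < |s − 4| < δ implies |(4s - 8) − 8| < ε.
|(4s - 8) − 8| = |4s - 16| = 4|s − 4|.
Thus it suffices that |s − 4| < ε/4.
Choosing δ = ε/4 gives |(4s - 8) − 8| = 4|s − 4| < ε whenever |s − 4| < δ.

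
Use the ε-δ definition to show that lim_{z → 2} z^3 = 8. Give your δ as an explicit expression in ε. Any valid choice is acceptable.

Let ε > 0. We seek δ > 0 with 0 < |z − 2| < δ ⇒ |z^3 − 8| < ε.
Factor: z^3 − 8 = (z − 2)(z^2 + 2z + 4), so |z^3 − 8| = |z − 2|·|z^2 + 2z + 4|.
Impose δ ≤ 1 so that |z| < 3; then |z^2 + 2z + 4| ≤ 19.
Hence |z^3 − 8| ≤ 19|z − 2|, which is < ε once |z − 2| < ε/19.
Take δ = min(1, ε/19). If 0 < |z − 2| < δ then both bounds hold and |z^3 − 8| ≤ 19|z − 2| < 19·(ε/19) = ε.

δ = min(1, ε/19)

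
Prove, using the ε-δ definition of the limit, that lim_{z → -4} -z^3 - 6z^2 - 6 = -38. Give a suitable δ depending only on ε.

δ = min(1, ε/43)

Let ε > 0. We want δ > 0 such that 0 < |z + 4| < δ implies |(-z^3 - 6z^2 - 6) + 38| < ε.
(-z^3 - 6z^2 - 6) + 38 = -z^3 - 6z^2 + 32 = (z + 4)(-z^2 - 2z + 8).
So |(-z^3 - 6z^2 - 6) + 38| = |z + 4|·|-z^2 - 2z + 8|.
Assume first that |z + 4| < 1, so |z| < 5. Then |-z^2 - 2z + 8| ≤ 5^2 + 2·5 + 8 = 43.
Hence |(-z^3 - 6z^2 - 6) + 38| ≤ 43|z + 4| < ε provided |z + 4| < ε/43.
Choosing δ = min(1, ε/43) ensures both conditions, hence |(-z^3 - 6z^2 - 6) + 38| < ε.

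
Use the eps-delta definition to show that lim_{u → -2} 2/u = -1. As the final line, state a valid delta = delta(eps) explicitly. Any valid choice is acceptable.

Fix eps > 0. We seek delta > 0 such that 0 < |u + 2| < delta implies |2/u + 1| < eps.
|2/u + 1| = 2·|-2 − u|/(2·|u|) = 2|u + 2|/(2|u|).
Require delta ≤ 1 so that |u| > 2 − 1 = 1, hence 2|u| > 2.
Then |2/u + 1| < 2|u + 2|/2, which is < eps when |u + 2| < eps.
Take delta = min(1, eps). Then 0 < |u + 2| < delta gives both |u + 2| < 1 and |u + 2| < eps, so |2/u + 1| < eps.

delta = min(1, eps)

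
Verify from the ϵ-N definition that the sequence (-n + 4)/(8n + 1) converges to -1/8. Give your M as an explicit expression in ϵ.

Let ϵ > 0. For n ≥ 1, |(-n + 4)/(8n + 1) + 1/8| = |33|/(8(8n + 1)) = 33/(8(8n + 1)).
Since 8n + 1 ≥ 8n for n ≥ 1, this is ≤ 33/(8·8n) = (33/64)/n.
So |(-n + 4)/(8n + 1) + 1/8| < ϵ whenever n > (33/64)/ϵ.
Take M = (33/64)/ϵ. If n > M then |(-n + 4)/(8n + 1) + 1/8| ≤ (33/64)/n < ϵ.

M = (33/64)/ϵ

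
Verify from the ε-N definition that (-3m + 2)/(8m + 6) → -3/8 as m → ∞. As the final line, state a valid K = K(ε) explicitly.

K = (17/32)/ε

Let ε > 0. For m ≥ 1, |(-3m + 2)/(8m + 6) + 3/8| = |34|/(8(8m + 6)) = 34/(8(8m + 6)).
Since 8m + 6 ≥ 8m for m ≥ 1, this is ≤ 34/(8·8m) = (17/32)/m.
So |(-3m + 2)/(8m + 6) + 3/8| < ε whenever m > (17/32)/ε.
Take K = (17/32)/ε. If m > K then |(-3m + 2)/(8m + 6) + 3/8| ≤ (17/32)/m < ε.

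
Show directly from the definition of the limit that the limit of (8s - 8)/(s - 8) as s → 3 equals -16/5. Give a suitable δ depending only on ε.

δ = min(5/2, (25/112)ε)

Let ε > 0 be given. We want δ > 0 with 0 < |s − 3| < δ ⇒ |(8s - 8)/(s - 8) + 16/5| < ε.
Combining over a common denominator, (8s - 8)/(s - 8) + 16/5 = [(8s - 8)·(-5) − 16·(s - 8)] / [(-5)·(s - 8)] = -56(s − 3) / ((-5)(s - 8)).
So |(8s - 8)/(s - 8) + 16/5| = 56|s − 3| / (5·|s − 8|).
Restrict δ ≤ 5/2. Then |s − 3| < 5/2 gives |s − 8| = |(s − 3) + (-5)| ≥ 5 − 5/2 = 5/2.
Hence |(8s - 8)/(s - 8) + 16/5| < 56|s − 3|/(5·(5/2)) = (112/25)|s − 3|, which is < ε once |s − 3| < (25/112)ε.
Take δ = min(5/2, (25/112)ε). Then 0 < |s − 3| < δ forces both bounds, so |(8s - 8)/(s - 8) + 16/5| < ε.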